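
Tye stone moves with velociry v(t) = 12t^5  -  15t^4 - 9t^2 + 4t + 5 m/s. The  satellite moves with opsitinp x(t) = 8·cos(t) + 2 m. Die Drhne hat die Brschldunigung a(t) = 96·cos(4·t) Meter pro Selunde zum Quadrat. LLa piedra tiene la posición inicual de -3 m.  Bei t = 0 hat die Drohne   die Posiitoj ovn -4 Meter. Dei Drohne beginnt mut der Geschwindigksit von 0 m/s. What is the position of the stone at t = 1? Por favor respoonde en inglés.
We need to integrate our velocity equation v(t) = 12·t^5 - 15·t^4 - 9·t^2 + 4·t + 5 1 time. The antiderivative of velocity is position. Using x(0) = -3, we get x(t) = 2·t^6 - 3·t^5 - 3·t^3 + 2·t^2 + 5·t - 3. From the given position equation x(t) = 2·t^6 - 3·t^5 - 3·t^3 + 2·t^2 + 5·t - 3, we substitute t = 1 to get x = 0.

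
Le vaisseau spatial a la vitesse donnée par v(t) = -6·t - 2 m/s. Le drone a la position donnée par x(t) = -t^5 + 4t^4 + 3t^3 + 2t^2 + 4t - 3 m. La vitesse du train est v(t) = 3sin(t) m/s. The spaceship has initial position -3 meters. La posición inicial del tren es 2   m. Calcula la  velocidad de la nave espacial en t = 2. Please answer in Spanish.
De la ecuación de la velocidad v(t) = -6·t - 2, sustituimos t = 2 para obtener v = -14.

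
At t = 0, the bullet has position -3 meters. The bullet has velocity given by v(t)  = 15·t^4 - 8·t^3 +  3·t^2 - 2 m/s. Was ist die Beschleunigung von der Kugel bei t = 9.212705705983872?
Ausgehend von der Geschwindigkeit v(t) = 15·t^4 - 8·t^3 + 3·t^2 - 2, nehmen wir 1 Ableitung. Die Ableitung von der Geschwindigkeit ergibt die Beschleunigung: a(t) = 60·t^3 - 24·t^2 + 6·t. Aus der Gleichung für die Beschleunigung a(t) = 60·t^3 - 24·t^2 + 6·t, setzen wir t = 9.212705705983872 ein und erhalten a = 44933.4229512098.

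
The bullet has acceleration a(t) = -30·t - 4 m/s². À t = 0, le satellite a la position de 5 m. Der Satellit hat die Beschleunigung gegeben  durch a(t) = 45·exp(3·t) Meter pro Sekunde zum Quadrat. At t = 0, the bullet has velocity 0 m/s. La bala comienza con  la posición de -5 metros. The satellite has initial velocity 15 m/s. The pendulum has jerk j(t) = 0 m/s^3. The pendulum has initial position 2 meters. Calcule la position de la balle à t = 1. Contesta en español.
Partiendo de la aceleración a(t) = -30·t - 4, tomamos 2 antiderivadas. La antiderivada de la aceleración es la velocidad. Usando v(0) = 0, obtenemos v(t) = t·(-15·t - 4). Tomando ∫v(t)dt y aplicando x(0) = -5, encontramos x(t) = -5·t^3 - 2·t^2 - 5. Usando x(t) = -5·t^3 - 2·t^2 - 5 y sustituyendo t = 1, encontramos x = -12.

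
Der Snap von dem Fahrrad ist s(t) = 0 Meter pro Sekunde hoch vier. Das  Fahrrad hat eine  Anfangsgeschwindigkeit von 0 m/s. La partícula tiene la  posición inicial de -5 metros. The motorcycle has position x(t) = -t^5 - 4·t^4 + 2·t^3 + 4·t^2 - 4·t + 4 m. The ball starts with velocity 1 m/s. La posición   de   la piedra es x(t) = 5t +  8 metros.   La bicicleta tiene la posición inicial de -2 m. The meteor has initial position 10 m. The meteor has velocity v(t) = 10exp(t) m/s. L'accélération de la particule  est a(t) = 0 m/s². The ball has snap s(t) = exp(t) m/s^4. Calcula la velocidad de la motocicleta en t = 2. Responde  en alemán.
Ausgehend von der Position x(t) = -t^5 - 4·t^4 + 2·t^3 + 4·t^2 - 4·t + 4, nehmen wir 1 Ableitung. Mit d/dt von x(t) finden wir v(t) = -5·t^4 - 16·t^3 + 6·t^2 + 8·t - 4. Aus der Gleichung für die Geschwindigkeit v(t) = -5·t^4 - 16·t^3 + 6·t^2 + 8·t - 4, setzen wir t = 2 ein und erhalten v = -172.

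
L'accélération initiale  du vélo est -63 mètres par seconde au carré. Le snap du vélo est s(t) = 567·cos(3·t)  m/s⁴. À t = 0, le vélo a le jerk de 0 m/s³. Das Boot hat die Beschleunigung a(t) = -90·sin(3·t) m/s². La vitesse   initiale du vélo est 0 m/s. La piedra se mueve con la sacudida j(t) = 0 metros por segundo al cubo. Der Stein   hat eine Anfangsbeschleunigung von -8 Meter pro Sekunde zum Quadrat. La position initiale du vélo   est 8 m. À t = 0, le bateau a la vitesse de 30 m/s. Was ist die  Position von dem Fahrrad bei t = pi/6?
Wir müssen die Stammfunktion unserer Gleichung für den Snap s(t) = 567·cos(3·t) 4-mal finden. Durch Integration von dem Snap und Verwendung der Anfangsbedingung j(0) = 0, erhalten wir j(t) = 189·sin(3·t). Das Integral von dem Ruck, mit a(0) = -63, ergibt die Beschleunigung: a(t) = -63·cos(3·t). Mit ∫a(t)dt und Anwendung von v(0) = 0, finden wir v(t) = -21·sin(3·t). Das Integral von der Geschwindigkeit ist die Position. Mit x(0) = 8 erhalten wir x(t) = 7·cos(3·t) + 1. Aus der Gleichung für die Position x(t) = 7·cos(3·t) + 1, setzen wir t = pi/6 ein und erhalten x = 1.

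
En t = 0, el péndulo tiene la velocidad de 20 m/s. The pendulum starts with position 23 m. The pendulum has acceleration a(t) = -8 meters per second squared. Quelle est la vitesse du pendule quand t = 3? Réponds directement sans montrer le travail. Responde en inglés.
v(3) = -4.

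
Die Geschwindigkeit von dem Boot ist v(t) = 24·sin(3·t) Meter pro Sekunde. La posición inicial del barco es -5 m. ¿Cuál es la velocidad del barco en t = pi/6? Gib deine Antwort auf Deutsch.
Wir haben die Geschwindigkeit v(t) = 24·sin(3·t). Durch Einsetzen von t = pi/6: v(pi/6) = 24.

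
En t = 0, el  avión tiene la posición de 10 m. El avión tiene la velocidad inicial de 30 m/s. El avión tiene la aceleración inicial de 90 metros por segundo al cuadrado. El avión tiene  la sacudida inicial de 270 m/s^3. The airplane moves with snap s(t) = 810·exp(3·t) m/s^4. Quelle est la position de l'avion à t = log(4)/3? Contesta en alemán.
Ausgehend von dem Snap s(t) = 810·exp(3·t), nehmen wir 4 Integrale. Die Stammfunktion von dem Snap, mit j(0) = 270, ergibt den Ruck: j(t) = 270·exp(3·t). Die Stammfunktion von dem Ruck, mit a(0) = 90, ergibt die Beschleunigung: a(t) = 90·exp(3·t). Die Stammfunktion von der Beschleunigung ist die Geschwindigkeit. Mit v(0) = 30 erhalten wir v(t) = 30·exp(3·t). Das Integral von der Geschwindigkeit ist die Position. Mit x(0) = 10 erhalten wir x(t) = 10·exp(3·t). Wir haben die Position x(t) = 10·exp(3·t). Durch Einsetzen von t = log(4)/3: x(log(4)/3) = 40.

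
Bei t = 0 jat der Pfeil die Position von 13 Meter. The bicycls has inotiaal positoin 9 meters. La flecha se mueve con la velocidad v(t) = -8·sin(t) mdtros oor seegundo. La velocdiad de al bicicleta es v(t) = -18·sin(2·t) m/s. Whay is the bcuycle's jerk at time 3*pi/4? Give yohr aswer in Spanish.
Partiendo de la velocidad v(t) = -18·sin(2·t), tomamos 2 derivadas. Tomando d/dt de v(t), encontramos a(t) = -36·cos(2·t). Tomando d/dt de a(t), encontramos j(t) = 72·sin(2·t). Usando j(t) = 72·sin(2·t) y sustituyendo t = 3*pi/4, encontramos j = -72.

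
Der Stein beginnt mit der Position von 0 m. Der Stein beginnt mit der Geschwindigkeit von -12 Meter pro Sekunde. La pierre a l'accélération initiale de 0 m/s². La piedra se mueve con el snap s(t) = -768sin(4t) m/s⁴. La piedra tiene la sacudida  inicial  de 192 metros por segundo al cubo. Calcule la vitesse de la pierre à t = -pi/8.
Nous devons intégrer notre équation du snap s(t) = -768·sin(4·t) 3 fois. L'intégrale du snap, avec j(0) = 192, donne le jerk: j(t) = 192·cos(4·t). La primitive du jerk est l'accélération. En utilisant a(0) = 0, nous obtenons a(t) = 48·sin(4·t). En prenant ∫a(t)dt et en appliquant v(0) = -12, nous trouvons v(t) = -12·cos(4·t). En utilisant v(t) = -12·cos(4·t) et en substituant t = -pi/8, nous trouvons v = 0.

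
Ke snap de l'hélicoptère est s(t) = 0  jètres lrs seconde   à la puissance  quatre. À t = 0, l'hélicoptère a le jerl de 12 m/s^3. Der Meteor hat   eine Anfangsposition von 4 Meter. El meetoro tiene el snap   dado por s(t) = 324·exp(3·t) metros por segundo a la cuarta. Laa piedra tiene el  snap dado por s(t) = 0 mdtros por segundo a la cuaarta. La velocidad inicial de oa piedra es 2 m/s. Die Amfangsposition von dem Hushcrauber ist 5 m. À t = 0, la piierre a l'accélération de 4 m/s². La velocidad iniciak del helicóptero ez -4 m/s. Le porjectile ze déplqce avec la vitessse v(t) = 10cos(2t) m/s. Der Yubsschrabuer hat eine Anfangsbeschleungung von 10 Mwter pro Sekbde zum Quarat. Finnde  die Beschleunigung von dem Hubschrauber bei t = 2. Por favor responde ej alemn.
Wir müssen unsere Gleichung für den Snap s(t) = 0 2-mal integrieren. Durch Integration von dem Snap und Verwendung der Anfangsbedingung j(0) = 12, erhalten wir j(t) = 12. Das Integral von dem Ruck, mit a(0) = 10, ergibt die Beschleunigung: a(t) = 12·t + 10. Wir haben die Beschleunigung a(t) = 12·t + 10. Durch Einsetzen von t = 2: a(2) = 34.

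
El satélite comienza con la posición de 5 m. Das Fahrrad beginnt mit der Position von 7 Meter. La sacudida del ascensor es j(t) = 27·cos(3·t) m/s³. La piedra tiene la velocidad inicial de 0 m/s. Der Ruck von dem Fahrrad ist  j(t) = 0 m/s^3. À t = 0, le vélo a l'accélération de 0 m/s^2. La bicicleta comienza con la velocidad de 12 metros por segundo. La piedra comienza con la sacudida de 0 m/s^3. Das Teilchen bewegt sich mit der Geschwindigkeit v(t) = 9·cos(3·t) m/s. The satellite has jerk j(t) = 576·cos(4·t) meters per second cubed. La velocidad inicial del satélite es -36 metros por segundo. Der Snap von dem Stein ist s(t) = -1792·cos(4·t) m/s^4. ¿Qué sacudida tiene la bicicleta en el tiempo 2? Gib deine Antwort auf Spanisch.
De la ecuación de la sacudida j(t) = 0, sustituimos t = 2 para obtener j = 0.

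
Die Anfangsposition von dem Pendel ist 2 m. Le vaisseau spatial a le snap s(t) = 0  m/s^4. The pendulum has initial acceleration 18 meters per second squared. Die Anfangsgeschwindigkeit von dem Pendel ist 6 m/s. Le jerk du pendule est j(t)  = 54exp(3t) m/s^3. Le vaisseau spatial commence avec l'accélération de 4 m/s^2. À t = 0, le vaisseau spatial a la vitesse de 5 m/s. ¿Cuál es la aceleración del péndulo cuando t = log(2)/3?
Debemos encontrar la integral de nuestra ecuación de la sacudida j(t) = 54·exp(3·t) 1 vez. Tomando ∫j(t)dt y aplicando a(0) = 18, encontramos a(t) = 18·exp(3·t). Usando a(t) = 18·exp(3·t) y sustituyendo t = log(2)/3, encontramos a = 36.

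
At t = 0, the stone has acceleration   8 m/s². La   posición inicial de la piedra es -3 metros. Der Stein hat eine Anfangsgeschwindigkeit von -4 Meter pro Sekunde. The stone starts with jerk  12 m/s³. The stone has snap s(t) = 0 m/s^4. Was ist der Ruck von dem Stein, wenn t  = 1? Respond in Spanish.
Partiendo del snap s(t) = 0, tomamos 1 integral. Tomando ∫s(t)dt y aplicando j(0) = 12, encontramos j(t) = 12. Usando j(t) = 12 y sustituyendo t = 1, encontramos j = 12.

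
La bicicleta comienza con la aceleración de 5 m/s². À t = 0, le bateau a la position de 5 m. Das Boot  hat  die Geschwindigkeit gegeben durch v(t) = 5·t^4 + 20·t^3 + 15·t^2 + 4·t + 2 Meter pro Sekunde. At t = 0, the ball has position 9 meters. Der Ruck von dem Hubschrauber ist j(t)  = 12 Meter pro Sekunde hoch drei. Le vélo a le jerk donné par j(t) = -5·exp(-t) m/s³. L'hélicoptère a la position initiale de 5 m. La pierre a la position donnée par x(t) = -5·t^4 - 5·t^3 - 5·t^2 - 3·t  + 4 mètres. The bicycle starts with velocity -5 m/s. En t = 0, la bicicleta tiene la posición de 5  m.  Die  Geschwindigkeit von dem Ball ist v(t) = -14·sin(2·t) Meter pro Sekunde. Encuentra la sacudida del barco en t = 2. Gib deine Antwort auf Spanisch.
Debemos derivar nuestra ecuación de la velocidad v(t) = 5·t^4 + 20·t^3 + 15·t^2 + 4·t + 2 2 veces. La derivada de la velocidad da la aceleración: a(t) = 20·t^3 + 60·t^2 + 30·t + 4. Tomando d/dt de a(t), encontramos j(t) = 60·t^2 + 120·t + 30. De la ecuación de la sacudida j(t) = 60·t^2 + 120·t + 30, sustituimos t = 2 para obtener j = 510.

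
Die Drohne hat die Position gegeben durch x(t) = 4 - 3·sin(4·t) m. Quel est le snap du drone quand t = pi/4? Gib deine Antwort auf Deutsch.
Ausgehend von der Position x(t) = 4 - 3·sin(4·t), nehmen wir 4 Ableitungen. Durch Ableiten von der Position erhalten wir die Geschwindigkeit: v(t) = -12·cos(4·t). Durch Ableiten von der Geschwindigkeit erhalten wir die Beschleunigung: a(t) = 48·sin(4·t). Mit d/dt von a(t) finden wir j(t) = 192·cos(4·t). Mit d/dt von j(t) finden wir s(t) = -768·sin(4·t). Wir haben den Snap s(t) = -768·sin(4·t). Durch Einsetzen von t = pi/4: s(pi/4) = 0.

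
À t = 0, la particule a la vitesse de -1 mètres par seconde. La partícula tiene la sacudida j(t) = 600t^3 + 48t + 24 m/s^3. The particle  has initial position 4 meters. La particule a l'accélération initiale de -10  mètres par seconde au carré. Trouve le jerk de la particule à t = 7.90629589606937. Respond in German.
Mit j(t) = 600·t^3 + 48·t + 24 und Einsetzen von t = 7.90629589606937, finden wir j = 296934.734382117.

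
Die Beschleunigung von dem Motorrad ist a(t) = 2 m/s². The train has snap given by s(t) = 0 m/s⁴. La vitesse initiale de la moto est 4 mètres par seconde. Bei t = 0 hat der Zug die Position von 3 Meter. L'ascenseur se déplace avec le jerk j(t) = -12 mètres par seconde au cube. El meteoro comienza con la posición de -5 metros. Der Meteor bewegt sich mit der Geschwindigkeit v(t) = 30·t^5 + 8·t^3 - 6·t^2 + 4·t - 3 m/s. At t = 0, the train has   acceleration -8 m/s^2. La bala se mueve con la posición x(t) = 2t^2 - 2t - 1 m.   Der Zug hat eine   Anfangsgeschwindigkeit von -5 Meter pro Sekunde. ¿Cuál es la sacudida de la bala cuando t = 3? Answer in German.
Wir müssen unsere Gleichung für die Position x(t) = 2·t^2 - 2·t - 1 3-mal ableiten. Mit d/dt von x(t) finden wir v(t) = 4·t - 2. Durch Ableiten von der Geschwindigkeit erhalten wir die Beschleunigung: a(t) = 4. Durch Ableiten von der Beschleunigung erhalten wir den Ruck: j(t) = 0. Wir haben den Ruck j(t) = 0. Durch Einsetzen von t = 3: j(3) = 0.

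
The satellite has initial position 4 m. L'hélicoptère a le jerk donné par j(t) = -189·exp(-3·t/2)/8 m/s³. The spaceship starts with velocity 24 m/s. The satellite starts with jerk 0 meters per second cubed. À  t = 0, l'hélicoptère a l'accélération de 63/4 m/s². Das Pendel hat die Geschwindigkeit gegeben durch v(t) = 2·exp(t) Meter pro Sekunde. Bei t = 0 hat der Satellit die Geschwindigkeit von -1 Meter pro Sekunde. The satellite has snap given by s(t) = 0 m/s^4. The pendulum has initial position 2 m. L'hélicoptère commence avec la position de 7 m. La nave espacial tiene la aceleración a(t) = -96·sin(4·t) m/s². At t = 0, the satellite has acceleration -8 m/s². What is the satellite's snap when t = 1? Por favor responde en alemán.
Wir haben den Snap s(t) = 0. Durch Einsetzen von t = 1: s(1) = 0.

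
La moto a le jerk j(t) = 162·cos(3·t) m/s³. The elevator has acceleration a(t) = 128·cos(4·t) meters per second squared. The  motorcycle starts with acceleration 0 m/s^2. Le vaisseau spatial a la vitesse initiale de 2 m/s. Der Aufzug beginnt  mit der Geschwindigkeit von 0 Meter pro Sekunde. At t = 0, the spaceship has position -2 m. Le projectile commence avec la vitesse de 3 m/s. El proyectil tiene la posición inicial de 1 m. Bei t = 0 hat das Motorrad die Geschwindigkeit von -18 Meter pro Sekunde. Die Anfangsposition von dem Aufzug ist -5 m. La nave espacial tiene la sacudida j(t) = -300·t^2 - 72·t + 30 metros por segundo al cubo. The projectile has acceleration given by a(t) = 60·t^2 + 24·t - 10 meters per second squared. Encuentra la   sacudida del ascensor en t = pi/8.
Debemos derivar nuestra ecuación de la aceleración a(t) = 128·cos(4·t) 1 vez. La derivada de la aceleración da la sacudida: j(t) = -512·sin(4·t). Usando j(t) = -512·sin(4·t) y sustituyendo t = pi/8, encontramos j = -512.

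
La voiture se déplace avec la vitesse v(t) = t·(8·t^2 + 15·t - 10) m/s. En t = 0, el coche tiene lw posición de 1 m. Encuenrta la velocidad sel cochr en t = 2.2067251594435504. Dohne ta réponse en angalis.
From the given velocity equation v(t) = t·(8·t^2 + 15·t - 10), we substitute t = 2.2067251594435504 to get v = 136.944872325888.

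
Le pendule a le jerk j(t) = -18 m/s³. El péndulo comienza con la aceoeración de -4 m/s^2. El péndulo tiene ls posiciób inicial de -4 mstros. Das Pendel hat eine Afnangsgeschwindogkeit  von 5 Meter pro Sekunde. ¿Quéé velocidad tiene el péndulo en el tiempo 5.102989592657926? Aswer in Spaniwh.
Partiendo de la sacudida j(t) = -18, tomamos 2 integrales. La integral de la sacudida, con a(0) = -4, da la aceleración: a(t) = -18·t - 4. La integral de la aceleración es la velocidad. Usando v(0) = 5, obtenemos v(t) = -9·t^2 - 4·t + 5. Usando v(t) = -9·t^2 - 4·t + 5 y sustituyendo t = 5.102989592657926, encontramos v = -249.776483415608.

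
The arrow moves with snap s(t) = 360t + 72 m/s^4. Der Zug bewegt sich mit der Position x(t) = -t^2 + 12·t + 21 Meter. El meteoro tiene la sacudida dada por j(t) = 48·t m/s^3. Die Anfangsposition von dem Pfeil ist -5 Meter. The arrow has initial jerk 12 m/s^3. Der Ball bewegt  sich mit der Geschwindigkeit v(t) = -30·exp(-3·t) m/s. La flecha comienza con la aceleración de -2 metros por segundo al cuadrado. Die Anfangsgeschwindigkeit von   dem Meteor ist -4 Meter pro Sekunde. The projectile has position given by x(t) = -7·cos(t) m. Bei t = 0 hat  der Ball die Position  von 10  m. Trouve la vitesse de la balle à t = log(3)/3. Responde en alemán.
Aus der Gleichung für die Geschwindigkeit v(t) = -30·exp(-3·t), setzen wir t = log(3)/3 ein und erhalten v = -10.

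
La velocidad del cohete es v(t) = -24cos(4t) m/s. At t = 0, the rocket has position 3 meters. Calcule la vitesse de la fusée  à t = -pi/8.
Nous avons la vitesse v(t) = -24·cos(4·t). En substituant t = -pi/8: v(-pi/8) = 0.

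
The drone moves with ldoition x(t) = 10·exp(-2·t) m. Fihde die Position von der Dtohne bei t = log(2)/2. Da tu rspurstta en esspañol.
Tenemos la posición x(t) = 10·exp(-2·t). Sustituyendo t = log(2)/2: x(log(2)/2) = 5.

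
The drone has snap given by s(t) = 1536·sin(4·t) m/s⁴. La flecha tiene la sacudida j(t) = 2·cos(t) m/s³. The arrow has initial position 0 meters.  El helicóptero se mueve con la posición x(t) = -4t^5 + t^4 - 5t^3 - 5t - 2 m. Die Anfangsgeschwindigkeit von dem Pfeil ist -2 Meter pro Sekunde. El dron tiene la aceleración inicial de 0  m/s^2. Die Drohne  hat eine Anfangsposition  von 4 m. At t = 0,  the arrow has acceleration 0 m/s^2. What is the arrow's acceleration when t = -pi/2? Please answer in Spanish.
Debemos encontrar la integral de nuestra ecuación de la sacudida j(t) = 2·cos(t) 1 vez. La antiderivada de la sacudida, con a(0) = 0, da la aceleración: a(t) = 2·sin(t). Tenemos la aceleración a(t) = 2·sin(t). Sustituyendo t = -pi/2: a(-pi/2) = -2.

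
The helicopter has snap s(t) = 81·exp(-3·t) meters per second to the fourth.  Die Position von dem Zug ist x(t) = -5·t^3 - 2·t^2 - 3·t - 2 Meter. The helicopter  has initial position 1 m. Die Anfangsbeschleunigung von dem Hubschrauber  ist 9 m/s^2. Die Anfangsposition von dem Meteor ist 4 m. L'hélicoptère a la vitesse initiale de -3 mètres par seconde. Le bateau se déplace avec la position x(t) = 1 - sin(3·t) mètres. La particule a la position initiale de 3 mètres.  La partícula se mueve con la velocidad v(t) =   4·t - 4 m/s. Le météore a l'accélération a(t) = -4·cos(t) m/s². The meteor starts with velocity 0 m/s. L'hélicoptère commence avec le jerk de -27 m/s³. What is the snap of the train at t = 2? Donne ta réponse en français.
Nous devons dériver notre équation de la position x(t) = -5·t^3 - 2·t^2 - 3·t - 2 4 fois. En prenant d/dt de x(t), nous trouvons v(t) = -15·t^2 - 4·t - 3. En prenant d/dt de v(t), nous trouvons a(t) = -30·t - 4. La dérivée de l'accélération donne le jerk: j(t) = -30. La dérivée du jerk donne le snap: s(t) = 0. En utilisant s(t) = 0 et en substituant t = 2, nous trouvons s = 0.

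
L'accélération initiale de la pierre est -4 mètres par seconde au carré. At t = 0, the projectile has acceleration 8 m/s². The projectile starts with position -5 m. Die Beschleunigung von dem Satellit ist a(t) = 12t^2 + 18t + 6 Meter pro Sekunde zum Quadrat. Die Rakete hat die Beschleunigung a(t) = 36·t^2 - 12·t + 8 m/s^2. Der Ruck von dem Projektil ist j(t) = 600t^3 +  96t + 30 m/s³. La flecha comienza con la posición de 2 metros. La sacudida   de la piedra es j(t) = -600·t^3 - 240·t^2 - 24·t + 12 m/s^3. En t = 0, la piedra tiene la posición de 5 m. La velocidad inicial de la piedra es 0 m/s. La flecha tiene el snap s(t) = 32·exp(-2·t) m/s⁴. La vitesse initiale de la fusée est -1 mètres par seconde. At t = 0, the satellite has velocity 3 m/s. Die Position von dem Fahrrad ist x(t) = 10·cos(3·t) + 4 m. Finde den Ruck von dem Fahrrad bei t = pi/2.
Um dies zu lösen, müssen wir 3 Ableitungen unserer Gleichung für die Position x(t) = 10·cos(3·t) + 4 nehmen. Die Ableitung von der Position ergibt die Geschwindigkeit: v(t) = -30·sin(3·t). Die Ableitung von der Geschwindigkeit ergibt die Beschleunigung: a(t) = -90·cos(3·t). Mit d/dt von a(t) finden wir j(t) = 270·sin(3·t). Aus der Gleichung für den Ruck j(t) = 270·sin(3·t), setzen wir t = pi/2 ein und erhalten j = -270.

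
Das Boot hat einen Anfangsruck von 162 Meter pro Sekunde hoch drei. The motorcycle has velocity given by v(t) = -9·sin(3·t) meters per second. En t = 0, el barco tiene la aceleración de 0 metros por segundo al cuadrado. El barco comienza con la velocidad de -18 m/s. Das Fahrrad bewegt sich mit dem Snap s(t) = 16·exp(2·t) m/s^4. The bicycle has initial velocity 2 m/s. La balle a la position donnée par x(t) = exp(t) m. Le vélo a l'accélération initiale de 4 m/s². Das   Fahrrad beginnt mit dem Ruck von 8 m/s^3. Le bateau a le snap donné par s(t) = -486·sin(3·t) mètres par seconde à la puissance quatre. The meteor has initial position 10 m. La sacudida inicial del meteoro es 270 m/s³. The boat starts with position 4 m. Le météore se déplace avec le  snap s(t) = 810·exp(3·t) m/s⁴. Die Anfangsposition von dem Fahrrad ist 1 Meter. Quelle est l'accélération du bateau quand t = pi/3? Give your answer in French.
Nous devons intégrer notre équation du snap s(t) = -486·sin(3·t) 2 fois. En prenant ∫s(t)dt et en appliquant j(0) = 162, nous trouvons j(t) = 162·cos(3·t). L'intégrale du jerk est l'accélération. En utilisant a(0) = 0, nous obtenons a(t) = 54·sin(3·t). En utilisant a(t) = 54·sin(3·t) et en substituant t = pi/3, nous trouvons a = 0.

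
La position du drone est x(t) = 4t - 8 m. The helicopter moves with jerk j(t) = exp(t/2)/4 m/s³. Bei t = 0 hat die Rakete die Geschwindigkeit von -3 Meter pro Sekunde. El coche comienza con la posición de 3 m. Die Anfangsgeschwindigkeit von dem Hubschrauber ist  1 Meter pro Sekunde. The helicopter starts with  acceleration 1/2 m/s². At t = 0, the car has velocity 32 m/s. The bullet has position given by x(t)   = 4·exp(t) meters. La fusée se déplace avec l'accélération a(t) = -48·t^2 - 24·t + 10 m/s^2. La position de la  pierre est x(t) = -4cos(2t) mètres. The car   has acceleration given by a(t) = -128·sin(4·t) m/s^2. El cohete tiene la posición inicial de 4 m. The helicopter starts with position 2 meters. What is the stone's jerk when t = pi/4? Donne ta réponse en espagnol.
Para resolver esto, necesitamos tomar 3 derivadas de nuestra ecuación de la posición x(t) = -4·cos(2·t). Derivando la posición, obtenemos la velocidad: v(t) = 8·sin(2·t). Derivando la velocidad, obtenemos la aceleración: a(t) = 16·cos(2·t). Tomando d/dt de a(t), encontramos j(t) = -32·sin(2·t). De la ecuación de la sacudida j(t) = -32·sin(2·t), sustituimos t = pi/4 para obtener j = -32.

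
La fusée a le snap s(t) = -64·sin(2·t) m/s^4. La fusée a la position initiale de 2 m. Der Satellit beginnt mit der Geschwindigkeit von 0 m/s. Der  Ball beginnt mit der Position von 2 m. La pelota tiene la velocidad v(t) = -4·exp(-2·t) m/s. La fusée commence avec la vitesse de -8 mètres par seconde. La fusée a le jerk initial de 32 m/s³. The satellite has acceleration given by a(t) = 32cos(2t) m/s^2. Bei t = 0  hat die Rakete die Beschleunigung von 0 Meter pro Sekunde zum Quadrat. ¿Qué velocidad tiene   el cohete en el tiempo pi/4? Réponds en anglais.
To solve this, we need to take 3 integrals of our snap equation s(t) = -64·sin(2·t). The antiderivative of snap is jerk. Using j(0) = 32, we get j(t) = 32·cos(2·t). Taking ∫j(t)dt and applying a(0) = 0, we find a(t) = 16·sin(2·t). Integrating acceleration and using the initial condition v(0) = -8, we get v(t) = -8·cos(2·t). From the given velocity equation v(t) = -8·cos(2·t), we substitute t = pi/4 to get v = 0.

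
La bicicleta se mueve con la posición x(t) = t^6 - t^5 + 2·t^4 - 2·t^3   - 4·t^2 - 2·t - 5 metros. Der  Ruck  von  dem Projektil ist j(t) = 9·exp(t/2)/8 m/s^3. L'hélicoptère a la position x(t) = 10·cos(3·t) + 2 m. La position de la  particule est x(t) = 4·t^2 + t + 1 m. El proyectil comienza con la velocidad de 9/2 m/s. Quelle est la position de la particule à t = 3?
De l'équation de la position x(t) = 4·t^2 + t + 1, nous substituons t = 3 pour obtenir x = 40.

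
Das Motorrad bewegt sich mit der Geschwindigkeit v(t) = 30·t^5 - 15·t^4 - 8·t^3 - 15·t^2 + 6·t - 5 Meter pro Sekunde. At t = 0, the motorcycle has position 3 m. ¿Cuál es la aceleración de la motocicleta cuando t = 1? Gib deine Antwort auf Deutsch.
Um dies zu lösen, müssen wir 1 Ableitung unserer Gleichung für die Geschwindigkeit v(t) = 30·t^5 - 15·t^4 - 8·t^3 - 15·t^2 + 6·t - 5 nehmen. Mit d/dt von v(t) finden wir a(t) = 150·t^4 - 60·t^3 - 24·t^2 - 30·t + 6. Aus der Gleichung für die Beschleunigung a(t) = 150·t^4 - 60·t^3 - 24·t^2 - 30·t + 6, setzen wir t = 1 ein und erhalten a = 42.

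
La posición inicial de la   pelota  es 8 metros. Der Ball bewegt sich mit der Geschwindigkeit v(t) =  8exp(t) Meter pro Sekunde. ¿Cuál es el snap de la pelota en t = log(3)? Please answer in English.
To solve this, we need to take 3 derivatives of our velocity equation v(t) = 8·exp(t). Differentiating velocity, we get acceleration: a(t) = 8·exp(t). Differentiating acceleration, we get jerk: j(t) = 8·exp(t). Differentiating jerk, we get snap: s(t) = 8·exp(t). We have snap s(t) = 8·exp(t). Substituting t = log(3): s(log(3)) = 24.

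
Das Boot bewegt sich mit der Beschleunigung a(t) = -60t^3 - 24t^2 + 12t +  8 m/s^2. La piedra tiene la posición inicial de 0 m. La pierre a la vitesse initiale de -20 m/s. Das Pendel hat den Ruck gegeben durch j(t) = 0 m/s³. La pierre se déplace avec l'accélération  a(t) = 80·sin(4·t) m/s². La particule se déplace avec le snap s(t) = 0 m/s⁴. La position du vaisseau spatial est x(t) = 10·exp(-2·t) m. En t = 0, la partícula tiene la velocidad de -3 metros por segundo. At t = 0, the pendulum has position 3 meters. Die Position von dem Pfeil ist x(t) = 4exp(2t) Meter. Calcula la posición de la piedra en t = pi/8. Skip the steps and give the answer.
x(pi/8) = -5.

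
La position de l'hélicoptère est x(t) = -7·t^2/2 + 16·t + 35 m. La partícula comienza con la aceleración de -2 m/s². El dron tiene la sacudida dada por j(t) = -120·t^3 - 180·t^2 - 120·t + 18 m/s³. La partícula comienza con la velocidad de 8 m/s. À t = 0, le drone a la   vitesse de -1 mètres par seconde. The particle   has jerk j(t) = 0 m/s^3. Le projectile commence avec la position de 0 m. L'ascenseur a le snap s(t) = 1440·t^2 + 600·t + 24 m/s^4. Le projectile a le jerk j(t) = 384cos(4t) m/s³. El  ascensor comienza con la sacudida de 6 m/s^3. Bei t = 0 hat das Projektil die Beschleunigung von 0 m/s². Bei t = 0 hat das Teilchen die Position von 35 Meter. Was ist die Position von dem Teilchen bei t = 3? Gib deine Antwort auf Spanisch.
Partiendo de la sacudida j(t) = 0, tomamos 3 integrales. La antiderivada de la sacudida, con a(0) = -2, da la aceleración: a(t) = -2. La integral de la aceleración, con v(0) = 8, da la velocidad: v(t) = 8 - 2·t. Integrando la velocidad y usando la condición inicial x(0) = 35, obtenemos x(t) = -t^2 + 8·t + 35. Tenemos la posición x(t) = -t^2 + 8·t + 35. Sustituyendo t = 3: x(3) = 50.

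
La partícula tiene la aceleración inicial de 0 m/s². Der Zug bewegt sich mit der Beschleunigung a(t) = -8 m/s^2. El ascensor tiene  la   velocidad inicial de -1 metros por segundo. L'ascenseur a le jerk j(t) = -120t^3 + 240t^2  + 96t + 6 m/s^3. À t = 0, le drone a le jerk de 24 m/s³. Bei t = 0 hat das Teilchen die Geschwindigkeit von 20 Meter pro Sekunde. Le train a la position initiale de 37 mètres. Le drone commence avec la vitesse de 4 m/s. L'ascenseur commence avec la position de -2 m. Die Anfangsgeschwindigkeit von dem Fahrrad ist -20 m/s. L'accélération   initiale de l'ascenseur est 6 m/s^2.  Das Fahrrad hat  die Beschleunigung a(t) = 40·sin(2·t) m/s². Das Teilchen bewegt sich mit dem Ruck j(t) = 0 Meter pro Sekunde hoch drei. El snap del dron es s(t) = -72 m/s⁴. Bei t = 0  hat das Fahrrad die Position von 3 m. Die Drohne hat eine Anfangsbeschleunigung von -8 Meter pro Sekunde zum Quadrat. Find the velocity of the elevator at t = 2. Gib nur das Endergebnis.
The answer is 279.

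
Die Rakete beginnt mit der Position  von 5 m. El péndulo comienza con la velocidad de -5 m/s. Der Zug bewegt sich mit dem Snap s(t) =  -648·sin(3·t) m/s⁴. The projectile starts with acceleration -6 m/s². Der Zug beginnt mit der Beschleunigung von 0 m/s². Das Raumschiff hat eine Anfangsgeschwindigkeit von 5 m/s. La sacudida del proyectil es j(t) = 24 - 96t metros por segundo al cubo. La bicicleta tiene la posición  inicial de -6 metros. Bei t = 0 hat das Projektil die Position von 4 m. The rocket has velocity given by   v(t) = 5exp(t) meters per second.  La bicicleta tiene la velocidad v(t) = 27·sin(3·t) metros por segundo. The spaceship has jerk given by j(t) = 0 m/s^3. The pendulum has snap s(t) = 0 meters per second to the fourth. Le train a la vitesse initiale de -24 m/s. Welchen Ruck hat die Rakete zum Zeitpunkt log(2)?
Ausgehend von der Geschwindigkeit v(t) = 5·exp(t), nehmen wir 2 Ableitungen. Die Ableitung von der Geschwindigkeit ergibt die Beschleunigung: a(t) = 5·exp(t). Die Ableitung von der Beschleunigung ergibt den Ruck: j(t) = 5·exp(t). Mit j(t) = 5·exp(t) und Einsetzen von t = log(2), finden wir j = 10.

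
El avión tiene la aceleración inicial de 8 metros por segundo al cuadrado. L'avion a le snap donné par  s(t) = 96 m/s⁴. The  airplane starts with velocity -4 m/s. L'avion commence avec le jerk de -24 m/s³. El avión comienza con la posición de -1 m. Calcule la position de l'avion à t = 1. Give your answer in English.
To find the answer, we compute 4 integrals of s(t) = 96. Finding the integral of s(t) and using j(0) = -24: j(t) = 96·t - 24. Integrating jerk and using the initial condition a(0) = 8, we get a(t) = 48·t^2 - 24·t + 8. The integral of acceleration is velocity. Using v(0) = -4, we get v(t) = 16·t^3 - 12·t^2 + 8·t - 4. Finding the integral of v(t) and using x(0) = -1: x(t) = 4·t^4 - 4·t^3 + 4·t^2 - 4·t - 1. Using x(t) = 4·t^4 - 4·t^3 + 4·t^2 - 4·t - 1 and substituting t = 1, we find x = -1.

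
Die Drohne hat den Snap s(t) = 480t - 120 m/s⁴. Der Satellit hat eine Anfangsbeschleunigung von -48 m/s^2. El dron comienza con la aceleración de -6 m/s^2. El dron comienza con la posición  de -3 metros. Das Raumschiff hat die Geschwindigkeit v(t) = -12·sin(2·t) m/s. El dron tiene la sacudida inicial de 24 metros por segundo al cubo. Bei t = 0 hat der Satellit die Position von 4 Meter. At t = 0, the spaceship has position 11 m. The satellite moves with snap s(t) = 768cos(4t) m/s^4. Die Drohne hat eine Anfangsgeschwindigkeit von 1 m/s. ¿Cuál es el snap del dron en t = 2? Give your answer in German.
Wir haben den Snap s(t) = 480·t - 120. Durch Einsetzen von t = 2: s(2) = 840.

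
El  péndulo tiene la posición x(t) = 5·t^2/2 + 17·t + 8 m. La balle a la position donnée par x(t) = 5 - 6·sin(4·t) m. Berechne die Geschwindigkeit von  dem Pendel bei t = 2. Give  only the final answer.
Die Antwort ist 27.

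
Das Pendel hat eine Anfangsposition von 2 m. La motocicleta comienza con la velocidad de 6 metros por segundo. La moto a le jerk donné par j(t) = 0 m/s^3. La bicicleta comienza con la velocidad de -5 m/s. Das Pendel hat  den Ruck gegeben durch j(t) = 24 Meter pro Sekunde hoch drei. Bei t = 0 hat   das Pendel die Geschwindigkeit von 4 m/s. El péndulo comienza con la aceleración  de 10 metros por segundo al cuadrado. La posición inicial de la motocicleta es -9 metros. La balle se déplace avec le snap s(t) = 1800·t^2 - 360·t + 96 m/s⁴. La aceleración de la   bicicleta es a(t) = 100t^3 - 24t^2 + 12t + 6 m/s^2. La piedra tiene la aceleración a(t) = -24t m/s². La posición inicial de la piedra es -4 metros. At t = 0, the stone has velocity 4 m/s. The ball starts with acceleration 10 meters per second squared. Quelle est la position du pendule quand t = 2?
Pour résoudre ceci, nous devons prendre 3 primitives de notre équation du jerk j(t) = 24. En prenant ∫j(t)dt et en appliquant a(0) = 10, nous trouvons a(t) = 24·t + 10. L'intégrale de l'accélération, avec v(0) = 4, donne la vitesse: v(t) = 12·t^2 + 10·t + 4. En prenant ∫v(t)dt et en appliquant x(0) = 2, nous trouvons x(t) = 4·t^3 + 5·t^2 + 4·t + 2. De l'équation de la position x(t) = 4·t^3 + 5·t^2 + 4·t + 2, nous substituons t = 2 pour obtenir x = 62.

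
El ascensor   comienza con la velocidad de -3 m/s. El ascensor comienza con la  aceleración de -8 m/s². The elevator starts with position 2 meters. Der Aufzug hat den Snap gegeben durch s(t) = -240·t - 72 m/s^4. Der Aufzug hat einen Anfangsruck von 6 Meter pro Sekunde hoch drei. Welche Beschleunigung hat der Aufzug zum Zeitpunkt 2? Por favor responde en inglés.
We must find the antiderivative of our snap equation s(t) = -240·t - 72 2 times. The antiderivative of snap, with j(0) = 6, gives jerk: j(t) = -120·t^2 - 72·t + 6. The integral of jerk, with a(0) = -8, gives acceleration: a(t) = -40·t^3 - 36·t^2 + 6·t - 8. We have acceleration a(t) = -40·t^3 - 36·t^2 + 6·t - 8. Substituting t = 2: a(2) = -460.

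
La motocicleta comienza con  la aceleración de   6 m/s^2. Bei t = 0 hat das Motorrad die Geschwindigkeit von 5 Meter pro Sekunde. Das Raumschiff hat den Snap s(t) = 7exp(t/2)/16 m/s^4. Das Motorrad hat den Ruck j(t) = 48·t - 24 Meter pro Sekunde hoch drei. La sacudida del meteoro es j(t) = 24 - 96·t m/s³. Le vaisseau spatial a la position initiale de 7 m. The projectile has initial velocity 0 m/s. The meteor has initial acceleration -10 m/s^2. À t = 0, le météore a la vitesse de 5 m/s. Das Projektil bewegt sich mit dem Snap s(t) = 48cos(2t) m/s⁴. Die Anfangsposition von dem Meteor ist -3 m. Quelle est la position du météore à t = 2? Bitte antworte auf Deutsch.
Ausgehend von dem Ruck j(t) = 24 - 96·t, nehmen wir 3 Stammfunktionen. Durch Integration von dem Ruck und Verwendung der Anfangsbedingung a(0) = -10, erhalten wir a(t) = -48·t^2 + 24·t - 10. Die Stammfunktion von der Beschleunigung, mit v(0) = 5, ergibt die Geschwindigkeit: v(t) = -16·t^3 + 12·t^2 - 10·t + 5. Die Stammfunktion von der Geschwindigkeit ist die Position. Mit x(0) = -3 erhalten wir x(t) = -4·t^4 + 4·t^3 - 5·t^2 + 5·t - 3. Aus der Gleichung für die Position x(t) = -4·t^4 + 4·t^3 - 5·t^2 + 5·t - 3, setzen wir t = 2 ein und erhalten x = -45.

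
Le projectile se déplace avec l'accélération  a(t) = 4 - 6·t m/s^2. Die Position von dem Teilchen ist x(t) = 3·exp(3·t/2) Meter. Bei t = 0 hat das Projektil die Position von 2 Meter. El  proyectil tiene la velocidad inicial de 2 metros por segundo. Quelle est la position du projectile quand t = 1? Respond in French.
Pour résoudre ceci, nous devons prendre 2 intégrales de notre équation de l'accélération a(t) = 4 - 6·t. L'intégrale de l'accélération, avec v(0) = 2, donne la vitesse: v(t) = -3·t^2 + 4·t + 2. En intégrant la vitesse et en utilisant la condition initiale x(0) = 2, nous obtenons x(t) = -t^3 + 2·t^2 + 2·t + 2. Nous avons la position x(t) = -t^3 + 2·t^2 + 2·t + 2. En substituant t = 1: x(1) = 5.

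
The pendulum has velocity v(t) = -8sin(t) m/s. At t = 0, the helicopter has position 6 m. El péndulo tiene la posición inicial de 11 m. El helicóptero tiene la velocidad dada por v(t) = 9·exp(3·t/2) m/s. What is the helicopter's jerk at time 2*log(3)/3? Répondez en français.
En partant de la vitesse v(t) = 9·exp(3·t/2), nous prenons 2 dérivées. En prenant d/dt de v(t), nous trouvons a(t) = 27·exp(3·t/2)/2. En dérivant l'accélération, nous obtenons le jerk: j(t) = 81·exp(3·t/2)/4. Nous avons le jerk j(t) = 81·exp(3·t/2)/4. En substituant t = 2*log(3)/3: j(2*log(3)/3) = 243/4.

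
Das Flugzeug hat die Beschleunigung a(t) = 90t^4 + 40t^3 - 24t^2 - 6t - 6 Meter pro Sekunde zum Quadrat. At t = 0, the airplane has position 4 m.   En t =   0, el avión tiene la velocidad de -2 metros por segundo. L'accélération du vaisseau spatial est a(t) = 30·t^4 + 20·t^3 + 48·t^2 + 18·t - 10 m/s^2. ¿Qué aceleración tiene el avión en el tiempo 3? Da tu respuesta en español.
Tenemos la aceleración a(t) = 90·t^4 + 40·t^3 - 24·t^2 - 6·t - 6. Sustituyendo t = 3: a(3) = 8130.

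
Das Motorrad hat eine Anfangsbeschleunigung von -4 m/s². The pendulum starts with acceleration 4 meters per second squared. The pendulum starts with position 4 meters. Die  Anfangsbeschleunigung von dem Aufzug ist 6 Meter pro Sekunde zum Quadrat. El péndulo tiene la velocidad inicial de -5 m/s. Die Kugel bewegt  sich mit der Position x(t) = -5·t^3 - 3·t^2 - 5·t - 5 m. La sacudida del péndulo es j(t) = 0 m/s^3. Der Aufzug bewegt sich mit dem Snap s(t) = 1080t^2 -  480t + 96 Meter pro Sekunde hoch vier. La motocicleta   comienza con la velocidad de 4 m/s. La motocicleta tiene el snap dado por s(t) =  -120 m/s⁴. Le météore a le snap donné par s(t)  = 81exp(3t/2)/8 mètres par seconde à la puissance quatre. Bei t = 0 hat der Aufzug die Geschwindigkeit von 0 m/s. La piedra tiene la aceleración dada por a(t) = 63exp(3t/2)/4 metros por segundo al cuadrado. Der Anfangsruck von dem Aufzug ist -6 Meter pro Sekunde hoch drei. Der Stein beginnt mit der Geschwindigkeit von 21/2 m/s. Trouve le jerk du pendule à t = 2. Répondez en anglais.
We have jerk j(t) = 0. Substituting t = 2: j(2) = 0.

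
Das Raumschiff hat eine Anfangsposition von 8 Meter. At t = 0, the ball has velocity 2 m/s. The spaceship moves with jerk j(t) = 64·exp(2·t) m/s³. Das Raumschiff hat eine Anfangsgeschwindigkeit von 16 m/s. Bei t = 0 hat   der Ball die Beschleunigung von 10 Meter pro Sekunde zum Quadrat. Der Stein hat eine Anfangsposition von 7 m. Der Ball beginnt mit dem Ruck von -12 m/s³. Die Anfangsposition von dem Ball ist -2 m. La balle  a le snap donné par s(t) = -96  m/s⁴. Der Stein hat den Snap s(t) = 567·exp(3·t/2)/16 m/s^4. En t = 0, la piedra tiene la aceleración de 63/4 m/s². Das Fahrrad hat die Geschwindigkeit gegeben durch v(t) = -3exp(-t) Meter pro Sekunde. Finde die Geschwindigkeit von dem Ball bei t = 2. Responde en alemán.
Wir müssen die Stammfunktion unserer Gleichung für den Snap s(t) = -96 3-mal finden. Das Integral von dem Snap, mit j(0) = -12, ergibt den Ruck: j(t) = -96·t - 12. Die Stammfunktion von dem Ruck, mit a(0) = 10, ergibt die Beschleunigung: a(t) = -48·t^2 - 12·t + 10. Mit ∫a(t)dt und Anwendung von v(0) = 2, finden wir v(t) = -16·t^3 - 6·t^2 + 10·t + 2. Aus der Gleichung für die Geschwindigkeit v(t) = -16·t^3 - 6·t^2 + 10·t + 2, setzen wir t = 2 ein und erhalten v = -130.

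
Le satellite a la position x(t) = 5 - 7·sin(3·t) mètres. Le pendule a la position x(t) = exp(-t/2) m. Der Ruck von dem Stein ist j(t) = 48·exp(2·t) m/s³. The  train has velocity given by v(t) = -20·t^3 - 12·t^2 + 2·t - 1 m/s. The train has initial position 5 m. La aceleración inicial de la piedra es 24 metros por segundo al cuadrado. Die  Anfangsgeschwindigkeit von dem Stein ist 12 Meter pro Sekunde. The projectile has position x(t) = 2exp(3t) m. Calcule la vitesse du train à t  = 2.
De l'équation de la vitesse v(t) = -20·t^3 - 12·t^2 + 2·t - 1, nous substituons t = 2 pour obtenir v = -205.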